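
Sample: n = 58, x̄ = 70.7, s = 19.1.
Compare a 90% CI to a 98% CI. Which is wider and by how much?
98% CI is wider by 3.62

df = 57
90% CI: t* = 1.672, (66.51, 74.89), width = 2 · t* · s/√n = 8.39
98% CI: t* = 2.394, (64.70, 76.70), width = 2 · t* · s/√n = 12.01

The 98% CI is wider by 12.01 - 8.39 = 3.62.
Higher confidence requires a wider interval.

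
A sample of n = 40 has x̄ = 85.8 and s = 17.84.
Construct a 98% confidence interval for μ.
(78.96, 92.64)

t-interval (σ unknown):
df = n - 1 = 39
t* = 2.426 for 98% confidence

Margin of error = t* · s/√n = 2.426 · 17.84/√40 = 6.84

CI: (78.96, 92.64)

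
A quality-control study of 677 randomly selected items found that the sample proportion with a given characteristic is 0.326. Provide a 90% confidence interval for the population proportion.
(0.296, 0.356)

Proportion CI:
SE = √(p̂(1-p̂)/n) = √(0.326 · 0.674 / 677) = 0.01802

z* = 1.645
Margin = z* · SE = 1.645 · 0.01802 = 0.0296

CI: 0.326 ± 0.0296 = (0.296, 0.356)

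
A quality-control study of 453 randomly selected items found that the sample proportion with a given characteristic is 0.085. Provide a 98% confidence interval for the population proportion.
(0.055, 0.115)

Proportion CI:
SE = √(p̂(1-p̂)/n) = √(0.085 · 0.915 / 453) = 0.01310

z* = 2.326
Margin = z* · SE = 2.326 · 0.01310 = 0.0305

CI: 0.085 ± 0.0305 = (0.055, 0.115)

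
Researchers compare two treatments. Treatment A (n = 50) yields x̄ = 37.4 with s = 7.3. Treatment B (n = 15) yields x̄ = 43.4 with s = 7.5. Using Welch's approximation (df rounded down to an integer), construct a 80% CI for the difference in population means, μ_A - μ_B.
(-8.90, -3.10)

Difference: x̄₁ - x̄₂ = -6.00
SE = √(s₁²/n₁ + s₂²/n₂) = √(7.3²/50 + 7.5²/15) = 2.1945
df = 22.57 → 22 (Welch–Satterthwaite, rounded down)
t* = 1.321

CI: -6.00 ± 1.321 · 2.1945 = -6.00 ± 2.90 = (-8.90, -3.10)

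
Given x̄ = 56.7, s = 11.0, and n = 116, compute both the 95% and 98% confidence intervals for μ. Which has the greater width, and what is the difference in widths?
98% CI is wider by 0.77

df = 115
95% CI: t* = 1.981, (54.68, 58.72), width = 2 · t* · s/√n = 4.05
98% CI: t* = 2.359, (54.29, 59.11), width = 2 · t* · s/√n = 4.82

The 98% CI is wider by 4.82 - 4.05 = 0.77.
Higher confidence requires a wider interval.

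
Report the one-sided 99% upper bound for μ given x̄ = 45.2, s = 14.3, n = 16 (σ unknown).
μ ≤ 54.50

Upper bound (one-sided):
t* = 2.602 (one-sided for 99%)
Upper bound = x̄ + t* · s/√n = 45.2 + 2.602 · 14.3/√16 = 54.50

We are 99% confident that μ ≤ 54.50.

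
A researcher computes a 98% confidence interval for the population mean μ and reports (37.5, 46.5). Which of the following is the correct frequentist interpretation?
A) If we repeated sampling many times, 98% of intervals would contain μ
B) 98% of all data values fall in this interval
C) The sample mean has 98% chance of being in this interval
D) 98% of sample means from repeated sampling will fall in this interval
A

A) Correct — this is the frequentist long-run coverage interpretation.
B) Wrong — a CI is about the parameter μ, not individual data values.
C) Wrong — x̄ is observed and sits in the interval by construction.
D) Wrong — coverage applies to intervals containing μ, not to future x̄ values.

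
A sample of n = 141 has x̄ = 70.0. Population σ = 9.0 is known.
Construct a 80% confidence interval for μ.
(69.03, 70.97)

z-interval (σ known):
z* = 1.282 for 80% confidence

Margin of error = z* · σ/√n = 1.282 · 9.0/√141 = 0.97

CI: (70.0 - 0.97, 70.0 + 0.97) = (69.03, 70.97)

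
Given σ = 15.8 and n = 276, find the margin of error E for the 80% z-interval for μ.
Margin of error = 1.22

Margin of error = z* · σ/√n
= 1.282 · 15.8/√276
= 1.282 · 15.8/16.6132
= 1.22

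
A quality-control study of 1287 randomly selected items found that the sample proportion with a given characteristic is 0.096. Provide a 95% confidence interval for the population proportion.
(0.080, 0.112)

Proportion CI:
SE = √(p̂(1-p̂)/n) = √(0.096 · 0.904 / 1287) = 0.00821

z* = 1.960
Margin = z* · SE = 1.960 · 0.00821 = 0.0161

CI: 0.096 ± 0.0161 = (0.080, 0.112)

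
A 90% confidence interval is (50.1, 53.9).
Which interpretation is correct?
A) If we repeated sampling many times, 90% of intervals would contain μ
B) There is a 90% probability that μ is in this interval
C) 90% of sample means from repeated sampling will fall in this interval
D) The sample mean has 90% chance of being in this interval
A

A) Correct — this is the frequentist long-run coverage interpretation.
B) Wrong — μ is fixed; the randomness lives in the interval, not in μ.
C) Wrong — coverage applies to intervals containing μ, not to future x̄ values.
D) Wrong — x̄ is observed and sits in the interval by construction.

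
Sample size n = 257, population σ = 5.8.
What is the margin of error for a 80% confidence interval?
Margin of error = 0.46

Margin of error = z* · σ/√n
= 1.282 · 5.8/√257
= 1.282 · 5.8/16.0312
= 0.46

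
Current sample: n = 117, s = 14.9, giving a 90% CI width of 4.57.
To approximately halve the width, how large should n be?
n ≈ 468

CI width ∝ 1/√n
To reduce width by factor 2, need √n to grow by 2 → need 2² = 4 times as many samples.

Current: n = 117, width = 4.57
New: n = 468, width ≈ 2.27

Width reduced by factor of 4.57/2.27 = 2.01.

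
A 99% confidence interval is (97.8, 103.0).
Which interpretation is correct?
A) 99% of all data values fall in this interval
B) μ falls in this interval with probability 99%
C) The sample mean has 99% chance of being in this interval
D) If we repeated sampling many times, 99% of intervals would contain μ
D

A) Wrong — a CI is about the parameter μ, not individual data values.
B) Wrong — μ is fixed; the randomness lives in the interval, not in μ.
C) Wrong — x̄ is observed and sits in the interval by construction.
D) Correct — this is the frequentist long-run coverage interpretation.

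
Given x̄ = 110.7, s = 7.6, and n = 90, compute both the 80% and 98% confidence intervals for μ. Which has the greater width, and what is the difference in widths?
98% CI is wider by 1.73

df = 89
80% CI: t* = 1.291, (109.67, 111.73), width = 2 · t* · s/√n = 2.07
98% CI: t* = 2.369, (108.80, 112.60), width = 2 · t* · s/√n = 3.80

The 98% CI is wider by 3.80 - 2.07 = 1.73.
Higher confidence requires a wider interval.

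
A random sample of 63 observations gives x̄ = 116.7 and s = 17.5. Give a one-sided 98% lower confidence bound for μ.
μ ≥ 112.07

Lower bound (one-sided):
t* = 2.098 (one-sided for 98%)
Lower bound = x̄ - t* · s/√n = 116.7 - 2.098 · 17.5/√63 = 112.07

We are 98% confident that μ ≥ 112.07.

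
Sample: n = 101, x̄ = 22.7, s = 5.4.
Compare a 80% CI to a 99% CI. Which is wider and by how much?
99% CI is wider by 1.43

df = 100
80% CI: t* = 1.290, (22.01, 23.39), width = 2 · t* · s/√n = 1.39
99% CI: t* = 2.626, (21.29, 24.11), width = 2 · t* · s/√n = 2.82

The 99% CI is wider by 2.82 - 1.39 = 1.43.
Higher confidence requires a wider interval.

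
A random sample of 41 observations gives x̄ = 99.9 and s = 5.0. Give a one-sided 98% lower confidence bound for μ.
μ ≥ 98.24

Lower bound (one-sided):
t* = 2.123 (one-sided for 98%)
Lower bound = x̄ - t* · s/√n = 99.9 - 2.123 · 5.0/√41 = 98.24

We are 98% confident that μ ≥ 98.24.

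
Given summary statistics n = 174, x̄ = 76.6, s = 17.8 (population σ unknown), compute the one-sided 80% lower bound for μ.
μ ≥ 75.46

Lower bound (one-sided):
t* = 0.844 (one-sided for 80%)
Lower bound = x̄ - t* · s/√n = 76.6 - 0.844 · 17.8/√174 = 75.46

We are 80% confident that μ ≥ 75.46.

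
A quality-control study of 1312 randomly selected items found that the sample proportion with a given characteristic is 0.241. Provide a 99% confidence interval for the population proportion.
(0.211, 0.271)

Proportion CI:
SE = √(p̂(1-p̂)/n) = √(0.241 · 0.759 / 1312) = 0.01181

z* = 2.576
Margin = z* · SE = 2.576 · 0.01181 = 0.0304

CI: 0.241 ± 0.0304 = (0.211, 0.271)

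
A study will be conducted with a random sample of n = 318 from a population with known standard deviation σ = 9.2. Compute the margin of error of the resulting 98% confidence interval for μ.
Margin of error = 1.20

Margin of error = z* · σ/√n
= 2.326 · 9.2/√318
= 2.326 · 9.2/17.8326
= 1.20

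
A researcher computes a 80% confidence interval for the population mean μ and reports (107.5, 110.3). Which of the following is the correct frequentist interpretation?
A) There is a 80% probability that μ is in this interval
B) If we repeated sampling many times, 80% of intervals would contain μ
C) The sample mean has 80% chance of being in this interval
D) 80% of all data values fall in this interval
B

A) Wrong — μ is fixed; the randomness lives in the interval, not in μ.
B) Correct — this is the frequentist long-run coverage interpretation.
C) Wrong — x̄ is observed and sits in the interval by construction.
D) Wrong — a CI is about the parameter μ, not individual data values.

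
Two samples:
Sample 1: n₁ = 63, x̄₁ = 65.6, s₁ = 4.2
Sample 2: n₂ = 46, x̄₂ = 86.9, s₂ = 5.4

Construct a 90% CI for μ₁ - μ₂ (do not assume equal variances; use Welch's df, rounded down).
(-22.89, -19.71)

Difference: x̄₁ - x̄₂ = -21.30
SE = √(s₁²/n₁ + s₂²/n₂) = √(4.2²/63 + 5.4²/46) = 0.9560
df = 81.93 → 81 (Welch–Satterthwaite, rounded down)
t* = 1.664

CI: -21.30 ± 1.664 · 0.9560 = -21.30 ± 1.59 = (-22.89, -19.71)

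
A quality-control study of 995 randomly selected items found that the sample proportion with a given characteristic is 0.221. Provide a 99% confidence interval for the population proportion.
(0.187, 0.255)

Proportion CI:
SE = √(p̂(1-p̂)/n) = √(0.221 · 0.779 / 995) = 0.01315

z* = 2.576
Margin = z* · SE = 2.576 · 0.01315 = 0.0339

CI: 0.221 ± 0.0339 = (0.187, 0.255)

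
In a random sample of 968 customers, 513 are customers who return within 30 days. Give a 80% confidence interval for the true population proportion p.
(0.509, 0.551)

Proportion CI:
p̂ = 513/968 = 0.52996
SE = √(p̂(1-p̂)/n) = √(0.52996 · 0.47004 / 968) = 0.01604

z* = 1.282
Margin = z* · SE = 1.282 · 0.01604 = 0.0206

CI: 0.52996 ± 0.0206 = (0.509, 0.551)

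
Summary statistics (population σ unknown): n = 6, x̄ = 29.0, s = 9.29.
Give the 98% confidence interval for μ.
(16.24, 41.76)

t-interval (σ unknown):
df = n - 1 = 5
t* = 3.365 for 98% confidence

Margin of error = t* · s/√n = 3.365 · 9.29/√6 = 12.76

CI: (16.24, 41.76)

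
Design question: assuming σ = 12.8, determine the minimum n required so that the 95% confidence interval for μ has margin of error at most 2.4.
n ≥ 110

For margin E ≤ 2.4:
n ≥ (z* · σ / E)²
n ≥ (1.960 · 12.8 / 2.4)²
n ≥ 109.27

Minimum n = 110 (rounding up)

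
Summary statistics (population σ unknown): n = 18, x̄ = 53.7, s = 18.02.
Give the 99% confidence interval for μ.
(41.39, 66.01)

t-interval (σ unknown):
df = n - 1 = 17
t* = 2.898 for 99% confidence

Margin of error = t* · s/√n = 2.898 · 18.02/√18 = 12.31

CI: (41.39, 66.01)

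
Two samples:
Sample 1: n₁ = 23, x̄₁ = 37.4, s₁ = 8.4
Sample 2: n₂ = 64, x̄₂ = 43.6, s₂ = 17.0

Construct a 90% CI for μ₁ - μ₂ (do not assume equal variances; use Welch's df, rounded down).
(-10.79, -1.61)

Difference: x̄₁ - x̄₂ = -6.20
SE = √(s₁²/n₁ + s₂²/n₂) = √(8.4²/23 + 17.0²/64) = 2.7538
df = 76.53 → 76 (Welch–Satterthwaite, rounded down)
t* = 1.665

CI: -6.20 ± 1.665 · 2.7538 = -6.20 ± 4.59 = (-10.79, -1.61)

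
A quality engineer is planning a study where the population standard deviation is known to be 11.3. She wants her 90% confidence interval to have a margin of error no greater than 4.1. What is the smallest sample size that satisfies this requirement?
n ≥ 21

For margin E ≤ 4.1:
n ≥ (z* · σ / E)²
n ≥ (1.645 · 11.3 / 4.1)²
n ≥ 20.56

Minimum n = 21 (rounding up)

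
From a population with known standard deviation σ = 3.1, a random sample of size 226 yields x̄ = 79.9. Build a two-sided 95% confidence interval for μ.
(79.50, 80.30)

z-interval (σ known):
z* = 1.960 for 95% confidence

Margin of error = z* · σ/√n = 1.960 · 3.1/√226 = 0.40

CI: (79.9 - 0.40, 79.9 + 0.40) = (79.50, 80.30)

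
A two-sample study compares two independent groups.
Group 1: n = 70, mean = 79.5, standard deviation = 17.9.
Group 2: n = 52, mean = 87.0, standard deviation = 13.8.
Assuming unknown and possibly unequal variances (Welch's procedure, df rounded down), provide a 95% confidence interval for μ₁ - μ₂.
(-13.18, -1.82)

Difference: x̄₁ - x̄₂ = -7.50
SE = √(s₁²/n₁ + s₂²/n₂) = √(17.9²/70 + 13.8²/52) = 2.8705
df = 119.81 → 119 (Welch–Satterthwaite, rounded down)
t* = 1.980

CI: -7.50 ± 1.980 · 2.8705 = -7.50 ± 5.68 = (-13.18, -1.82)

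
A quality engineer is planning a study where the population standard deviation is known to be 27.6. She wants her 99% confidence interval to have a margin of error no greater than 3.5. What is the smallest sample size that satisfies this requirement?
n ≥ 413

For margin E ≤ 3.5:
n ≥ (z* · σ / E)²
n ≥ (2.576 · 27.6 / 3.5)²
n ≥ 412.64

Minimum n = 413 (rounding up)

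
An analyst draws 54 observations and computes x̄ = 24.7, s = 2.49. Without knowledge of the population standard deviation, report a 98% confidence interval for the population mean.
(23.89, 25.51)

t-interval (σ unknown):
df = n - 1 = 53
t* = 2.399 for 98% confidence

Margin of error = t* · s/√n = 2.399 · 2.49/√54 = 0.81

CI: (23.89, 25.51)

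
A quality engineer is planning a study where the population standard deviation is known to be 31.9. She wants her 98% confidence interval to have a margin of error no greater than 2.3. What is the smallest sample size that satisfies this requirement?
n ≥ 1041

For margin E ≤ 2.3:
n ≥ (z* · σ / E)²
n ≥ (2.326 · 31.9 / 2.3)²
n ≥ 1040.75

Minimum n = 1041 (rounding up)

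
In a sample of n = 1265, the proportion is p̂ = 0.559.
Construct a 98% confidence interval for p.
(0.527, 0.591)

Proportion CI:
SE = √(p̂(1-p̂)/n) = √(0.559 · 0.441 / 1265) = 0.01396

z* = 2.326
Margin = z* · SE = 2.326 · 0.01396 = 0.0325

CI: 0.559 ± 0.0325 = (0.527, 0.591)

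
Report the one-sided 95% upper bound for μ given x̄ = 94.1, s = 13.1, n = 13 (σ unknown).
μ ≤ 100.57

Upper bound (one-sided):
t* = 1.782 (one-sided for 95%)
Upper bound = x̄ + t* · s/√n = 94.1 + 1.782 · 13.1/√13 = 100.57

We are 95% confident that μ ≤ 100.57.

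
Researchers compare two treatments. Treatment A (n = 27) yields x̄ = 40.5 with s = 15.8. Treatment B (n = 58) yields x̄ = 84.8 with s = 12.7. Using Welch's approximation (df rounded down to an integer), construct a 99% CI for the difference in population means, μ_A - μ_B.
(-53.66, -34.94)

Difference: x̄₁ - x̄₂ = -44.30
SE = √(s₁²/n₁ + s₂²/n₂) = √(15.8²/27 + 12.7²/58) = 3.4680
df = 42.25 → 42 (Welch–Satterthwaite, rounded down)
t* = 2.698

CI: -44.30 ± 2.698 · 3.4680 = -44.30 ± 9.36 = (-53.66, -34.94)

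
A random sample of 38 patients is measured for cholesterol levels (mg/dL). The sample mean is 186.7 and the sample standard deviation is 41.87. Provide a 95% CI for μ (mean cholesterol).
(172.94, 200.46)

t-interval (σ unknown):
df = n - 1 = 37
t* = 2.026 for 95% confidence

Margin of error = t* · s/√n = 2.026 · 41.87/√38 = 13.76

CI: (172.94, 200.46)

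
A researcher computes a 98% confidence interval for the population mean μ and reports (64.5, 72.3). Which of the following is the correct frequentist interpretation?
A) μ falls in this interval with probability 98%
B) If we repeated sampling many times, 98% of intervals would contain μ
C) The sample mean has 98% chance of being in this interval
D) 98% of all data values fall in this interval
B

A) Wrong — μ is fixed; the randomness lives in the interval, not in μ.
B) Correct — this is the frequentist long-run coverage interpretation.
C) Wrong — x̄ is observed and sits in the interval by construction.
D) Wrong — a CI is about the parameter μ, not individual data values.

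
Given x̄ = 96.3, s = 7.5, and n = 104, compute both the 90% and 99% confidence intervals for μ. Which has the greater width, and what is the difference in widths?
99% CI is wider by 1.42

df = 103
90% CI: t* = 1.660, (95.08, 97.52), width = 2 · t* · s/√n = 2.44
99% CI: t* = 2.624, (94.37, 98.23), width = 2 · t* · s/√n = 3.86

The 99% CI is wider by 3.86 - 2.44 = 1.42.
Higher confidence requires a wider interval.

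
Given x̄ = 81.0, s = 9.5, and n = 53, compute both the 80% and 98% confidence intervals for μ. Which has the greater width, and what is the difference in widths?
98% CI is wider by 2.87

df = 52
80% CI: t* = 1.298, (79.31, 82.69), width = 2 · t* · s/√n = 3.39
98% CI: t* = 2.400, (77.87, 84.13), width = 2 · t* · s/√n = 6.26

The 98% CI is wider by 6.26 - 3.39 = 2.87.
Higher confidence requires a wider interval.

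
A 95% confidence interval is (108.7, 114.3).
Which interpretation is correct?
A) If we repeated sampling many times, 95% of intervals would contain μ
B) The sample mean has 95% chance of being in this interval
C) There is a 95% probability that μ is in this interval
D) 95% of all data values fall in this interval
A

A) Correct — this is the frequentist long-run coverage interpretation.
B) Wrong — x̄ is observed and sits in the interval by construction.
C) Wrong — μ is fixed; the randomness lives in the interval, not in μ.
D) Wrong — a CI is about the parameter μ, not individual data values.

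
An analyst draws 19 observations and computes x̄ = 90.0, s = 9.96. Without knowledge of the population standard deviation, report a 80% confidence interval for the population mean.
(86.96, 93.04)

t-interval (σ unknown):
df = n - 1 = 18
t* = 1.330 for 80% confidence

Margin of error = t* · s/√n = 1.330 · 9.96/√19 = 3.04

CI: (86.96, 93.04)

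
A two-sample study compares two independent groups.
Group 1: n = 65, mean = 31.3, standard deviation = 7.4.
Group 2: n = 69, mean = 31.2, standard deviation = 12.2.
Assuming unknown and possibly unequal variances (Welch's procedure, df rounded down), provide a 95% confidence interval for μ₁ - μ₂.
(-3.33, 3.53)

Difference: x̄₁ - x̄₂ = 0.10
SE = √(s₁²/n₁ + s₂²/n₂) = √(7.4²/65 + 12.2²/69) = 1.7319
df = 113.15 → 113 (Welch–Satterthwaite, rounded down)
t* = 1.981

CI: 0.10 ± 1.981 · 1.7319 = 0.10 ± 3.43 = (-3.33, 3.53)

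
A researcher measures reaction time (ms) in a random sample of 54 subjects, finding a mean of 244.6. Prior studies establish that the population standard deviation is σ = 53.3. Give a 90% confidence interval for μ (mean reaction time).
(232.67, 256.53)

z-interval (σ known):
z* = 1.645 for 90% confidence

Margin of error = z* · σ/√n = 1.645 · 53.3/√54 = 11.93

CI: (244.6 - 11.93, 244.6 + 11.93) = (232.67, 256.53)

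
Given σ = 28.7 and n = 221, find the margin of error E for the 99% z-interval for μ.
Margin of error = 4.97

Margin of error = z* · σ/√n
= 2.576 · 28.7/√221
= 2.576 · 28.7/14.8661
= 4.97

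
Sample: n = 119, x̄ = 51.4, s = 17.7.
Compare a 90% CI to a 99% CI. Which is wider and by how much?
99% CI is wider by 3.12

df = 118
90% CI: t* = 1.658, (48.71, 54.09), width = 2 · t* · s/√n = 5.38
99% CI: t* = 2.618, (47.15, 55.65), width = 2 · t* · s/√n = 8.50

The 99% CI is wider by 8.50 - 5.38 = 3.12.
Higher confidence requires a wider interval.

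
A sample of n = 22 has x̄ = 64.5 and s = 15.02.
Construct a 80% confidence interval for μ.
(60.26, 68.74)

t-interval (σ unknown):
df = n - 1 = 21
t* = 1.323 for 80% confidence

Margin of error = t* · s/√n = 1.323 · 15.02/√22 = 4.24

CI: (60.26, 68.74)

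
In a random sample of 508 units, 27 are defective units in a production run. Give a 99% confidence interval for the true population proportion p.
(0.028, 0.079)

Proportion CI:
p̂ = 27/508 = 0.05315
SE = √(p̂(1-p̂)/n) = √(0.05315 · 0.94685 / 508) = 0.00995

z* = 2.576
Margin = z* · SE = 2.576 · 0.00995 = 0.0256

CI: 0.05315 ± 0.0256 = (0.028, 0.079)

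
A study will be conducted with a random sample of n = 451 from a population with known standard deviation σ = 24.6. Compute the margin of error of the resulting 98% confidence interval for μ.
Margin of error = 2.69

Margin of error = z* · σ/√n
= 2.326 · 24.6/√451
= 2.326 · 24.6/21.2368
= 2.69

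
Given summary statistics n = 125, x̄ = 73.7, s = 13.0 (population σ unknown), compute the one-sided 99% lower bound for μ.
μ ≥ 70.96

Lower bound (one-sided):
t* = 2.357 (one-sided for 99%)
Lower bound = x̄ - t* · s/√n = 73.7 - 2.357 · 13.0/√125 = 70.96

We are 99% confident that μ ≥ 70.96.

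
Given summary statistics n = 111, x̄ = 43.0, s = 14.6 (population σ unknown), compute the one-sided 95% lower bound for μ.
μ ≥ 40.70

Lower bound (one-sided):
t* = 1.659 (one-sided for 95%)
Lower bound = x̄ - t* · s/√n = 43.0 - 1.659 · 14.6/√111 = 40.70

We are 95% confident that μ ≥ 40.70.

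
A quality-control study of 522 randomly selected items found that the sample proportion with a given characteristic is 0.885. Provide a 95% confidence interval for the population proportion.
(0.858, 0.912)

Proportion CI:
SE = √(p̂(1-p̂)/n) = √(0.885 · 0.115 / 522) = 0.01396

z* = 1.960
Margin = z* · SE = 1.960 · 0.01396 = 0.0274

CI: 0.885 ± 0.0274 = (0.858, 0.912)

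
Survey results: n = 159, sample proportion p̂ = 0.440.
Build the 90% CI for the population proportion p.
(0.375, 0.505)

Proportion CI:
SE = √(p̂(1-p̂)/n) = √(0.440 · 0.560 / 159) = 0.03937

z* = 1.645
Margin = z* · SE = 1.645 · 0.03937 = 0.0648

CI: 0.440 ± 0.0648 = (0.375, 0.505)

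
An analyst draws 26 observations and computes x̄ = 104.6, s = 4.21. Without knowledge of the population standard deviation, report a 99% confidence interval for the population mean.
(102.30, 106.90)

t-interval (σ unknown):
df = n - 1 = 25
t* = 2.787 for 99% confidence

Margin of error = t* · s/√n = 2.787 · 4.21/√26 = 2.30

CI: (102.30, 106.90)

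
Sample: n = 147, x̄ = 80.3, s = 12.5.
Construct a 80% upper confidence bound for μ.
μ ≤ 81.17

Upper bound (one-sided):
t* = 0.844 (one-sided for 80%)
Upper bound = x̄ + t* · s/√n = 80.3 + 0.844 · 12.5/√147 = 81.17

We are 80% confident that μ ≤ 81.17.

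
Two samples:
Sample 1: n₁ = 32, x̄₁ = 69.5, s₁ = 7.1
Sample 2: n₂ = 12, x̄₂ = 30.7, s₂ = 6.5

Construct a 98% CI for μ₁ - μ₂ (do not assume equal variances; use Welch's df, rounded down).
(33.12, 44.48)

Difference: x̄₁ - x̄₂ = 38.80
SE = √(s₁²/n₁ + s₂²/n₂) = √(7.1²/32 + 6.5²/12) = 2.2575
df = 21.52 → 21 (Welch–Satterthwaite, rounded down)
t* = 2.518

CI: 38.80 ± 2.518 · 2.2575 = 38.80 ± 5.68 = (33.12, 44.48)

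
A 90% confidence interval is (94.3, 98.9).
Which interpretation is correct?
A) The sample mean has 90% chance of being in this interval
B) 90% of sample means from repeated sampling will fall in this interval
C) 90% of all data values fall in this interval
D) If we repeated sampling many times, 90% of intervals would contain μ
D

A) Wrong — x̄ is observed and sits in the interval by construction.
B) Wrong — coverage applies to intervals containing μ, not to future x̄ values.
C) Wrong — a CI is about the parameter μ, not individual data values.
D) Correct — this is the frequentist long-run coverage interpretation.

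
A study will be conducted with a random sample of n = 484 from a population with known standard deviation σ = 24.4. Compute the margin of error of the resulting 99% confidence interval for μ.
Margin of error = 2.86

Margin of error = z* · σ/√n
= 2.576 · 24.4/√484
= 2.576 · 24.4/22.0000
= 2.86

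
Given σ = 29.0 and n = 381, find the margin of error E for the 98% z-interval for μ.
Margin of error = 3.46

Margin of error = z* · σ/√n
= 2.326 · 29.0/√381
= 2.326 · 29.0/19.5192
= 3.46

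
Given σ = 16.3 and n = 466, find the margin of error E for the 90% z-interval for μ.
Margin of error = 1.24

Margin of error = z* · σ/√n
= 1.645 · 16.3/√466
= 1.645 · 16.3/21.5870
= 1.24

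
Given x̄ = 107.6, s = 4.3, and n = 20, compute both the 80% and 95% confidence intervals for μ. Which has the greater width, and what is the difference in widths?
95% CI is wider by 1.47

df = 19
80% CI: t* = 1.328, (106.32, 108.88), width = 2 · t* · s/√n = 2.55
95% CI: t* = 2.093, (105.59, 109.61), width = 2 · t* · s/√n = 4.02

The 95% CI is wider by 4.02 - 2.55 = 1.47.
Higher confidence requires a wider interval.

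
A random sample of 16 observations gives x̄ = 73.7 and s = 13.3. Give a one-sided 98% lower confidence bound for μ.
μ ≥ 66.22

Lower bound (one-sided):
t* = 2.249 (one-sided for 98%)
Lower bound = x̄ - t* · s/√n = 73.7 - 2.249 · 13.3/√16 = 66.22

We are 98% confident that μ ≥ 66.22.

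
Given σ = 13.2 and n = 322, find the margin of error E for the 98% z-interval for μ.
Margin of error = 1.71

Margin of error = z* · σ/√n
= 2.326 · 13.2/√322
= 2.326 · 13.2/17.9444
= 1.71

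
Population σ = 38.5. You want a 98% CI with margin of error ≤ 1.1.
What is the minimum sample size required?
n ≥ 6628

For margin E ≤ 1.1:
n ≥ (z* · σ / E)²
n ≥ (2.326 · 38.5 / 1.1)²
n ≥ 6627.59

Minimum n = 6628 (rounding up)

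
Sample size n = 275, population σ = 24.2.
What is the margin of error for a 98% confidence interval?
Margin of error = 3.39

Margin of error = z* · σ/√n
= 2.326 · 24.2/√275
= 2.326 · 24.2/16.5831
= 3.39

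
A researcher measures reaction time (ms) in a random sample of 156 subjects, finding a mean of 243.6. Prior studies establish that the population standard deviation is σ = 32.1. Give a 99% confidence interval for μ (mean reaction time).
(236.98, 250.22)

z-interval (σ known):
z* = 2.576 for 99% confidence

Margin of error = z* · σ/√n = 2.576 · 32.1/√156 = 6.62

CI: (243.6 - 6.62, 243.6 + 6.62) = (236.98, 250.22)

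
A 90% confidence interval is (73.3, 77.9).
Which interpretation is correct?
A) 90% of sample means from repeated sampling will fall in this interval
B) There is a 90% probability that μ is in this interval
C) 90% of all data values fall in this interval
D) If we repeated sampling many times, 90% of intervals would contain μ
D

A) Wrong — coverage applies to intervals containing μ, not to future x̄ values.
B) Wrong — μ is fixed; the randomness lives in the interval, not in μ.
C) Wrong — a CI is about the parameter μ, not individual data values.
D) Correct — this is the frequentist long-run coverage interpretation.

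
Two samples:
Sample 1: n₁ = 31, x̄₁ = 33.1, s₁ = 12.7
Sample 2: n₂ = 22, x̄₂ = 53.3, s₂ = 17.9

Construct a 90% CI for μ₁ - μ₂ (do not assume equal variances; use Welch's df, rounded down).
(-27.71, -12.69)

Difference: x̄₁ - x̄₂ = -20.20
SE = √(s₁²/n₁ + s₂²/n₂) = √(12.7²/31 + 17.9²/22) = 4.4460
df = 35.51 → 35 (Welch–Satterthwaite, rounded down)
t* = 1.690

CI: -20.20 ± 1.690 · 4.4460 = -20.20 ± 7.51 = (-27.71, -12.69)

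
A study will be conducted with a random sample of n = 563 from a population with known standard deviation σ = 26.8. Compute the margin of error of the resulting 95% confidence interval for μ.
Margin of error = 2.21

Margin of error = z* · σ/√n
= 1.960 · 26.8/√563
= 1.960 · 26.8/23.7276
= 2.21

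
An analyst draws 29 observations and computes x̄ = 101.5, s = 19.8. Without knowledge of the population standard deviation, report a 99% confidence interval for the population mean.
(91.34, 111.66)

t-interval (σ unknown):
df = n - 1 = 28
t* = 2.763 for 99% confidence

Margin of error = t* · s/√n = 2.763 · 19.8/√29 = 10.16

CI: (91.34, 111.66)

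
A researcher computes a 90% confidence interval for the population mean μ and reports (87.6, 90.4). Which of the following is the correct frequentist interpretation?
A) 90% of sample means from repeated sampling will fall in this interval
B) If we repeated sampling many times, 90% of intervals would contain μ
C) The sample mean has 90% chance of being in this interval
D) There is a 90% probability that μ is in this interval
B

A) Wrong — coverage applies to intervals containing μ, not to future x̄ values.
B) Correct — this is the frequentist long-run coverage interpretation.
C) Wrong — x̄ is observed and sits in the interval by construction.
D) Wrong — μ is fixed; the randomness lives in the interval, not in μ.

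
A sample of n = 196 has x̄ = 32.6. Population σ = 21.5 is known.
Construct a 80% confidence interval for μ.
(30.63, 34.57)

z-interval (σ known):
z* = 1.282 for 80% confidence

Margin of error = z* · σ/√n = 1.282 · 21.5/√196 = 1.97

CI: (32.6 - 1.97, 32.6 + 1.97) = (30.63, 34.57)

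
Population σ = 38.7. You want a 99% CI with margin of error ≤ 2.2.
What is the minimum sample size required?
n ≥ 2054

For margin E ≤ 2.2:
n ≥ (z* · σ / E)²
n ≥ (2.576 · 38.7 / 2.2)²
n ≥ 2053.38

Minimum n = 2054 (rounding up)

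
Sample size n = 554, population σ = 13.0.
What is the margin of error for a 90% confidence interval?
Margin of error = 0.91

Margin of error = z* · σ/√n
= 1.645 · 13.0/√554
= 1.645 · 13.0/23.5372
= 0.91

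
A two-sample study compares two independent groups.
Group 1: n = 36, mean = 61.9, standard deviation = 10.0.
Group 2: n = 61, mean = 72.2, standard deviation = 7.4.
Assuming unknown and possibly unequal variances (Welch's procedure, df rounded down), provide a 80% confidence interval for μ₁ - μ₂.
(-12.79, -7.81)

Difference: x̄₁ - x̄₂ = -10.30
SE = √(s₁²/n₁ + s₂²/n₂) = √(10.0²/36 + 7.4²/61) = 1.9172
df = 57.76 → 57 (Welch–Satterthwaite, rounded down)
t* = 1.297

CI: -10.30 ± 1.297 · 1.9172 = -10.30 ± 2.49 = (-12.79, -7.81)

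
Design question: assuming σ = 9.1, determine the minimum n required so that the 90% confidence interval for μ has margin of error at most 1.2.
n ≥ 156

For margin E ≤ 1.2:
n ≥ (z* · σ / E)²
n ≥ (1.645 · 9.1 / 1.2)²
n ≥ 155.62

Minimum n = 156 (rounding up)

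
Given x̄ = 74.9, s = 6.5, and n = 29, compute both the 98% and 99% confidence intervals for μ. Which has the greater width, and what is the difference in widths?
99% CI is wider by 0.71

df = 28
98% CI: t* = 2.467, (71.92, 77.88), width = 2 · t* · s/√n = 5.96
99% CI: t* = 2.763, (71.57, 78.23), width = 2 · t* · s/√n = 6.67

The 99% CI is wider by 6.67 - 5.96 = 0.71.
Higher confidence requires a wider interval.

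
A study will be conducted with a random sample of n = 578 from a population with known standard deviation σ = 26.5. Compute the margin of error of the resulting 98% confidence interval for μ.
Margin of error = 2.56

Margin of error = z* · σ/√n
= 2.326 · 26.5/√578
= 2.326 · 26.5/24.0416
= 2.56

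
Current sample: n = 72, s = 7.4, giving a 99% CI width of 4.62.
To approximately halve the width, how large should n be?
n ≈ 288

CI width ∝ 1/√n
To reduce width by factor 2, need √n to grow by 2 → need 2² = 4 times as many samples.

Current: n = 72, width = 4.62
New: n = 288, width ≈ 2.26

Width reduced by factor of 4.62/2.26 = 2.04.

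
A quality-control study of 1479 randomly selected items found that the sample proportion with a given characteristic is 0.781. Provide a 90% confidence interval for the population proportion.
(0.763, 0.799)

Proportion CI:
SE = √(p̂(1-p̂)/n) = √(0.781 · 0.219 / 1479) = 0.01075

z* = 1.645
Margin = z* · SE = 1.645 · 0.01075 = 0.0177

CI: 0.781 ± 0.0177 = (0.763, 0.799)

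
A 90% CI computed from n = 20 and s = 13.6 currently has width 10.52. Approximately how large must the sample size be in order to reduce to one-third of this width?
n ≈ 180

CI width ∝ 1/√n
To reduce width by factor 3, need √n to grow by 3 → need 3² = 9 times as many samples.

Current: n = 20, width = 10.52
New: n = 180, width ≈ 3.35

Width reduced by factor of 10.52/3.35 = 3.14.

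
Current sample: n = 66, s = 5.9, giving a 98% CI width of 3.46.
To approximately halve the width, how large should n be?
n ≈ 264

CI width ∝ 1/√n
To reduce width by factor 2, need √n to grow by 2 → need 2² = 4 times as many samples.

Current: n = 66, width = 3.46
New: n = 264, width ≈ 1.70

Width reduced by factor of 3.46/1.70 = 2.04.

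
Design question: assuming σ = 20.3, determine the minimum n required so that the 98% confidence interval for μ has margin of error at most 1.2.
n ≥ 1549

For margin E ≤ 1.2:
n ≥ (z* · σ / E)²
n ≥ (2.326 · 20.3 / 1.2)²
n ≥ 1548.28

Minimum n = 1549 (rounding up)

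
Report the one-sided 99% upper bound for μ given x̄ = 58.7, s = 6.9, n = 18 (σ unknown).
μ ≤ 62.87

Upper bound (one-sided):
t* = 2.567 (one-sided for 99%)
Upper bound = x̄ + t* · s/√n = 58.7 + 2.567 · 6.9/√18 = 62.87

We are 99% confident that μ ≤ 62.87.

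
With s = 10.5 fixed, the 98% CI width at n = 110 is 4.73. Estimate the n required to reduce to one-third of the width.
n ≈ 990

CI width ∝ 1/√n
To reduce width by factor 3, need √n to grow by 3 → need 3² = 9 times as many samples.

Current: n = 110, width = 4.73
New: n = 990, width ≈ 1.56

Width reduced by factor of 4.73/1.56 = 3.03.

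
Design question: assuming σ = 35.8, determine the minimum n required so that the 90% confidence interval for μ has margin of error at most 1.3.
n ≥ 2053

For margin E ≤ 1.3:
n ≥ (z* · σ / E)²
n ≥ (1.645 · 35.8 / 1.3)²
n ≥ 2052.16

Minimum n = 2053 (rounding up)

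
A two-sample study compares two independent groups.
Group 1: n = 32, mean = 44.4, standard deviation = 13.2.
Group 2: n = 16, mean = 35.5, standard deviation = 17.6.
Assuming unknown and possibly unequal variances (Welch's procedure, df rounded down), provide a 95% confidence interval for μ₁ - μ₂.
(-1.40, 19.20)

Difference: x̄₁ - x̄₂ = 8.90
SE = √(s₁²/n₁ + s₂²/n₂) = √(13.2²/32 + 17.6²/16) = 4.9805
df = 23.72 → 23 (Welch–Satterthwaite, rounded down)
t* = 2.069

CI: 8.90 ± 2.069 · 4.9805 = 8.90 ± 10.30 = (-1.40, 19.20)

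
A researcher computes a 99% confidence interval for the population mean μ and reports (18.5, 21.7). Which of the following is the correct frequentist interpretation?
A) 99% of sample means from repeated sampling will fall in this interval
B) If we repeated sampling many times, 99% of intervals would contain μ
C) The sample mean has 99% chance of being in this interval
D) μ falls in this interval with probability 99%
B

A) Wrong — coverage applies to intervals containing μ, not to future x̄ values.
B) Correct — this is the frequentist long-run coverage interpretation.
C) Wrong — x̄ is observed and sits in the interval by construction.
D) Wrong — μ is fixed; the randomness lives in the interval, not in μ.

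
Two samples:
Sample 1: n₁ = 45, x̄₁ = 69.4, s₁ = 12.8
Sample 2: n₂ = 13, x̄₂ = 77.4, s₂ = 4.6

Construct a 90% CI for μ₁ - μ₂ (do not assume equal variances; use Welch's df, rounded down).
(-11.84, -4.16)

Difference: x̄₁ - x̄₂ = -8.00
SE = √(s₁²/n₁ + s₂²/n₂) = √(12.8²/45 + 4.6²/13) = 2.2953
df = 53.17 → 53 (Welch–Satterthwaite, rounded down)
t* = 1.674

CI: -8.00 ± 1.674 · 2.2953 = -8.00 ± 3.84 = (-11.84, -4.16)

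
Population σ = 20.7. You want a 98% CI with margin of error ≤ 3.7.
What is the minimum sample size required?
n ≥ 170

For margin E ≤ 3.7:
n ≥ (z* · σ / E)²
n ≥ (2.326 · 20.7 / 3.7)²
n ≥ 169.34

Minimum n = 170 (rounding up)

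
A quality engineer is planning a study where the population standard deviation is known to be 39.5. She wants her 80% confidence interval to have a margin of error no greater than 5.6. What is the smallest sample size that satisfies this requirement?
n ≥ 82

For margin E ≤ 5.6:
n ≥ (z* · σ / E)²
n ≥ (1.282 · 39.5 / 5.6)²
n ≥ 81.77

Minimum n = 82 (rounding up)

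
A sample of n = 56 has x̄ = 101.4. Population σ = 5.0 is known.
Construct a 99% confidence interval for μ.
(99.68, 103.12)

z-interval (σ known):
z* = 2.576 for 99% confidence

Margin of error = z* · σ/√n = 2.576 · 5.0/√56 = 1.72

CI: (101.4 - 1.72, 101.4 + 1.72) = (99.68, 103.12)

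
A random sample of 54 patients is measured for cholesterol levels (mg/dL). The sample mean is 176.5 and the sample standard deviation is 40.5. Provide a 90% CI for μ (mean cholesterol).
(167.27, 185.73)

t-interval (σ unknown):
df = n - 1 = 53
t* = 1.674 for 90% confidence

Margin of error = t* · s/√n = 1.674 · 40.5/√54 = 9.23

CI: (167.27, 185.73)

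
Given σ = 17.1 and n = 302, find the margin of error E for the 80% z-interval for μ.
Margin of error = 1.26

Margin of error = z* · σ/√n
= 1.282 · 17.1/√302
= 1.282 · 17.1/17.3781
= 1.26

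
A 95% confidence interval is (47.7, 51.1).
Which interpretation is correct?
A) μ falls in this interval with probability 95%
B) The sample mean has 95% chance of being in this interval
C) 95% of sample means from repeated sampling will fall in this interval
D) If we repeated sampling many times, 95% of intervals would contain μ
D

A) Wrong — μ is fixed; the randomness lives in the interval, not in μ.
B) Wrong — x̄ is observed and sits in the interval by construction.
C) Wrong — coverage applies to intervals containing μ, not to future x̄ values.
D) Correct — this is the frequentist long-run coverage interpretation.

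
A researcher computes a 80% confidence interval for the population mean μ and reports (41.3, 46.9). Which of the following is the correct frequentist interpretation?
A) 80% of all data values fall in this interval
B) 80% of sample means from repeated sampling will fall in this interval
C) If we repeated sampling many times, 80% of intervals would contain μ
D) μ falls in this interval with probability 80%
C

A) Wrong — a CI is about the parameter μ, not individual data values.
B) Wrong — coverage applies to intervals containing μ, not to future x̄ values.
C) Correct — this is the frequentist long-run coverage interpretation.
D) Wrong — μ is fixed; the randomness lives in the interval, not in μ.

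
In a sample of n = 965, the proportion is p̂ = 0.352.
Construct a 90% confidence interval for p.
(0.327, 0.377)

Proportion CI:
SE = √(p̂(1-p̂)/n) = √(0.352 · 0.648 / 965) = 0.01537

z* = 1.645
Margin = z* · SE = 1.645 · 0.01537 = 0.0253

CI: 0.352 ± 0.0253 = (0.327, 0.377)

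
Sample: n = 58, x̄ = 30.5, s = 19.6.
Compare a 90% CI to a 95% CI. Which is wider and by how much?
95% CI is wider by 1.69

df = 57
90% CI: t* = 1.672, (26.20, 34.80), width = 2 · t* · s/√n = 8.61
95% CI: t* = 2.002, (25.35, 35.65), width = 2 · t* · s/√n = 10.30

The 95% CI is wider by 10.30 - 8.61 = 1.69.
Higher confidence requires a wider interval.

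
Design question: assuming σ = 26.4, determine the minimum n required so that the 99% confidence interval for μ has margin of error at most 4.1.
n ≥ 276

For margin E ≤ 4.1:
n ≥ (z* · σ / E)²
n ≥ (2.576 · 26.4 / 4.1)²
n ≥ 275.13

Minimum n = 276 (rounding up)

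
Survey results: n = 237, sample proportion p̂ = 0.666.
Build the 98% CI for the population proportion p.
(0.595, 0.737)

Proportion CI:
SE = √(p̂(1-p̂)/n) = √(0.666 · 0.334 / 237) = 0.03064

z* = 2.326
Margin = z* · SE = 2.326 · 0.03064 = 0.0713

CI: 0.666 ± 0.0713 = (0.595, 0.737)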